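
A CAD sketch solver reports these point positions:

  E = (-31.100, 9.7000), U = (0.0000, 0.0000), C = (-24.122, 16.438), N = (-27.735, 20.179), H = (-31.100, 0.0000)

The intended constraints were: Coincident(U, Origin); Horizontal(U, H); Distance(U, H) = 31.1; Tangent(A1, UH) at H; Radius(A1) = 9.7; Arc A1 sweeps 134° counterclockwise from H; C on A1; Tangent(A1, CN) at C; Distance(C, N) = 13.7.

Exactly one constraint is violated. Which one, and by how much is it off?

Distance(C, N) = 13.7 — off by 8.50.

U = (0.00, 0.00) ✓; U.y = 0.00, H.y = 0.00 ✓; |UH| = 31.10 ✓; ∠(EH, HU) = 90.00° ✓; |EH| = 9.700 ✓; bearing(E→C) − bearing(E→H) = 134.0° ✓; |EC| = 9.700 ✓; ∠(EC, CN) = 89.99° ✓; |CN| = 5.201 ✗.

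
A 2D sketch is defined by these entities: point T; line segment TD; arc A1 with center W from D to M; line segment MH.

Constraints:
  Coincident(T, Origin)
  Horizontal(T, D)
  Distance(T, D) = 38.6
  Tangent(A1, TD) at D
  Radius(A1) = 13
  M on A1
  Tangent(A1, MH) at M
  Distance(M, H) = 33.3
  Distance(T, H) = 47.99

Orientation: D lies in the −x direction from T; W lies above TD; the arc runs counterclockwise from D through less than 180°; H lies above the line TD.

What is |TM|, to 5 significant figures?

27.952

Checks: T.y = 0.00, D.y = 0.00 ✓; |WM| = 13.00 ✓; ∠(WM, MH) = 90.00° ✓; |MH| = 33.30 ✓; |TH| = 47.99 ✓.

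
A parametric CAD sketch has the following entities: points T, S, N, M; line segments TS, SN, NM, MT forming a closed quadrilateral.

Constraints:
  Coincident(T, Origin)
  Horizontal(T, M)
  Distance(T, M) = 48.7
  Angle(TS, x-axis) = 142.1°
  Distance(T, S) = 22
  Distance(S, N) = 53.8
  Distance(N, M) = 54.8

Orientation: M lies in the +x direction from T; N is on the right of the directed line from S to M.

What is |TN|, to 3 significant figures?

35.4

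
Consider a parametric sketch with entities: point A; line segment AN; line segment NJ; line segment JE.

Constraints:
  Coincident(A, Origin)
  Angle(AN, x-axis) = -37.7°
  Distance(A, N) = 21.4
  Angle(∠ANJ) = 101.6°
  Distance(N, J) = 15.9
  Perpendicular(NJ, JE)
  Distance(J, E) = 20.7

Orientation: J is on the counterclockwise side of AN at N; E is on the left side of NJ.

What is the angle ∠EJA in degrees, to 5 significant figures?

43.943°

A is at the origin; AN runs at -37.7° with length 21.4, so N = 21.4·(cos -37.7°, sin -37.7°) = (16.932, -13.087). ∠ANJ = 101.6°, so NJ runs at -37.7° + (180° − 101.6°) = 40.700° from the x-axis; with |NJ| = 15.9, J = N + 15.9·(cos 40.700°, sin 40.700°) = (28.987, -2.7183). NJ ⟂ JE; with |JE| = 20.7 on the left of NJ, E = J + 20.7·(-0.65210, 0.75813) = (15.488, 12.975). Then cos ∠EJA = JE·JA / (|JE||JA|), giving 43.943°.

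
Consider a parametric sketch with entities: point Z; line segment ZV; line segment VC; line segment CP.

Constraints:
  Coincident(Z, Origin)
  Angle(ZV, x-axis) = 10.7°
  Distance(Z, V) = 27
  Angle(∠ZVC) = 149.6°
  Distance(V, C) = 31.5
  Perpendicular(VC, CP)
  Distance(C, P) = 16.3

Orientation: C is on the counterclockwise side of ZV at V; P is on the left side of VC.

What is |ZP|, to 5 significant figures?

54.851

Z is at the origin; ZV runs at 10.7° with length 27.0, so V = 27.0·(cos 10.7°, sin 10.7°) = (26.531, 5.0130). ∠ZVC = 149.6°, so VC runs at 10.7° + (180° − 149.6°) = 41.100° from the x-axis; with |VC| = 31.5, C = V + 31.5·(cos 41.100°, sin 41.100°) = (50.268, 25.720). VC is perpendicular to CP; with |CP| = 16.3 on the left of VC, P = C + 16.3·(-0.65738, 0.75356) = (39.553, 38.003). Then |ZP| = |P − Z| = 54.851.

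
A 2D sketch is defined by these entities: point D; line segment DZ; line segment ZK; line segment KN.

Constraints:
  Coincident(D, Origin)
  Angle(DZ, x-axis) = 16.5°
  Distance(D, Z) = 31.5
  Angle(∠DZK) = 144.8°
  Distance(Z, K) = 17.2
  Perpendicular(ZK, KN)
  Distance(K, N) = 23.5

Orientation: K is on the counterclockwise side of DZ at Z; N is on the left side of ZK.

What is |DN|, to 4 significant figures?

43.27

D is at the origin; DZ runs at 16.5° with length 31.5, so Z = 31.5·(cos 16.5°, sin 16.5°) = (30.20, 8.946). ∠DZK = 144.8°, so ZK runs at 16.5° + (180° − 144.8°) = 51.70° from the x-axis; with |ZK| = 17.2, K = Z + 17.2·(cos 51.70°, sin 51.70°) = (40.86, 22.44). ZK ⟂ KN; with |KN| = 23.5 on the left of ZK, N = K + 23.5·(-0.7848, 0.6198) = (22.42, 37.01). Then |DN| = |N − D| = 43.27.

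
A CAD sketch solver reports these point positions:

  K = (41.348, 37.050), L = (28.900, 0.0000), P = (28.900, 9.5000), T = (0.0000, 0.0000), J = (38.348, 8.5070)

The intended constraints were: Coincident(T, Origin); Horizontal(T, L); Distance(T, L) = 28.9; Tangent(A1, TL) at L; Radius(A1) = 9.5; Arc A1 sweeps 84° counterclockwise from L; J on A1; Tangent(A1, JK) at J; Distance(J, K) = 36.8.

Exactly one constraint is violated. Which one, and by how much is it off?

Distance(J, K) = 36.8 — off by 8.10.

T = (0.00, 0.00) ✓; T.y = 0.00, L.y = 0.00 ✓; |TL| = 28.90 ✓; ∠(PL, LT) = 90.00° ✓; |PL| = 9.500 ✓; bearing(P→J) − bearing(P→L) = 84.00° ✓; |PJ| = 9.500 ✓; ∠(PJ, JK) = 90.00° ✓; |JK| = 28.70 ✗.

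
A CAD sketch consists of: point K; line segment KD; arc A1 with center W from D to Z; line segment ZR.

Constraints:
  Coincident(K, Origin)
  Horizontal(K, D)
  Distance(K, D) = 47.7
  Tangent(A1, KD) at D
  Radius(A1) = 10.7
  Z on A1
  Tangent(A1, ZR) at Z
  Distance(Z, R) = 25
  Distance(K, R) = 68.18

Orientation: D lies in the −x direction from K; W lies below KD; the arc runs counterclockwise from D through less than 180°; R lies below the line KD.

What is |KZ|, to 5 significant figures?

59.403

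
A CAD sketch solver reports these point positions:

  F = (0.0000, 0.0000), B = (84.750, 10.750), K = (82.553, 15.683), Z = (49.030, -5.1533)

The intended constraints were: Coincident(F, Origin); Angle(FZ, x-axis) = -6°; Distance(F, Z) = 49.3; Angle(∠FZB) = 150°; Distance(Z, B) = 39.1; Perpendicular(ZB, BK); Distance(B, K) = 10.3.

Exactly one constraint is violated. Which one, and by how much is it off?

Distance(B, K) = 10.3 — off by 4.90.

F = (0.00, 0.00) ✓; FZ at -6.000° ✓; |FZ| = 49.30 ✓; ∠FZB = 150.0° ✓; |ZB| = 39.10 ✓; ∠(ZB, BK) = 90.01° ✓; |BK| = 5.400 ✗.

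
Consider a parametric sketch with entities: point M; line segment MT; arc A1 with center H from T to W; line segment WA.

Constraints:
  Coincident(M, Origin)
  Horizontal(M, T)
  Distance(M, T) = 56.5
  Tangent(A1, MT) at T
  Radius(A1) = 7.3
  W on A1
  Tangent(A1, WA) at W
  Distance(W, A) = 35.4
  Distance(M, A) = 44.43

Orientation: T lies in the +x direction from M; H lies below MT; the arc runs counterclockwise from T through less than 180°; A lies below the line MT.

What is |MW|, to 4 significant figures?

50.58

Checks: ∠(HT, TM) = 90.00° ✓; |HT| = 7.300 ✓; |HW| = 7.300 ✓; ∠(HW, WA) = 90.00° ✓; |WA| = 35.40 ✓; |MA| = 44.43 ✓.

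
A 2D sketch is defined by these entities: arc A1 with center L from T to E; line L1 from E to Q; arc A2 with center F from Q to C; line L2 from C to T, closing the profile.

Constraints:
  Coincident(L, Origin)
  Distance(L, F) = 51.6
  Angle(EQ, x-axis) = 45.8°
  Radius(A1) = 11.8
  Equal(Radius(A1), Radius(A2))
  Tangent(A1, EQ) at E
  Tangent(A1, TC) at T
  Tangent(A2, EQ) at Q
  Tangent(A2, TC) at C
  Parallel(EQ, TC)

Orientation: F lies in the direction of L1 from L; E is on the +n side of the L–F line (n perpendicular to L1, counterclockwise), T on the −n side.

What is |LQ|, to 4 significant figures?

52.93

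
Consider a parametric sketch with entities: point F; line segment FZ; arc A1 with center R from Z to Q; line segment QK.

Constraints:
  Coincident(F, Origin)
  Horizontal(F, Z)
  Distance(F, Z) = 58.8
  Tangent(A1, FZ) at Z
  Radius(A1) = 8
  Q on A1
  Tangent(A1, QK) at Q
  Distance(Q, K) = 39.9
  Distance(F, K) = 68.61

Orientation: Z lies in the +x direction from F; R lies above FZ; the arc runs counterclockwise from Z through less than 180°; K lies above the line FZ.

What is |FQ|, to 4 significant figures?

67.04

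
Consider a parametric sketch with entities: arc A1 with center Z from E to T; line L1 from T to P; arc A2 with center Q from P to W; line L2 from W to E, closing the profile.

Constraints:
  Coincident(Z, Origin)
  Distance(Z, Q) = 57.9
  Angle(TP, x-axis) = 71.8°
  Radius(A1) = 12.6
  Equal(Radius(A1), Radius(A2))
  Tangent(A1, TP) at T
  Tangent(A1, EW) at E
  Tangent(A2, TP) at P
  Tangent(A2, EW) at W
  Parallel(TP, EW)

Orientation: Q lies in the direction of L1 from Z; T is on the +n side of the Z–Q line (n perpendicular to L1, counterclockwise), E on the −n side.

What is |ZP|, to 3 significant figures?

59.3

The slot axis is L1's direction at 71.8°, so u = (cos 71.8°, sin 71.8°) = (0.312, 0.950) and n = (−sin 71.8°, cos 71.8°) = (-0.950, 0.312). Z is at the origin and Q lies 57.9 along u from Z, so Q = 57.9·u = (18.1, 55.0). Tangency of A1 to both parallel lines with radius 12.6 puts T and E at Z ± 12.6·n: T = (-12.0, 3.94), E = (12.0, -3.94). Equal radii place P and W the same way about Q: P = Q + 12.6·n = (6.11, 58.9), W = Q − 12.6·n = (30.1, 51.1). Then |ZP| = |P − Z| = 59.3.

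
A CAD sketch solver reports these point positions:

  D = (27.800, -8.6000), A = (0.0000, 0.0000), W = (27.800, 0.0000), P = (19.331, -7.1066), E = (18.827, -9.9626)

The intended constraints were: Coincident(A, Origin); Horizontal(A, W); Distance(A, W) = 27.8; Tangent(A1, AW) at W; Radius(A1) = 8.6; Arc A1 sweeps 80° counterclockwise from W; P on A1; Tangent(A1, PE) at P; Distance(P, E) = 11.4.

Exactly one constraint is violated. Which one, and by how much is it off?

Distance(P, E) = 11.4 — off by 8.50.

A = (0.00, 0.00) ✓; A.y = 0.00, W.y = 0.00 ✓; |AW| = 27.80 ✓; ∠(DW, WA) = 90.00° ✓; |DW| = 8.600 ✓; bearing(D→P) − bearing(D→W) = 80.00° ✓; |DP| = 8.600 ✓; ∠(DP, PE) = 90.01° ✓; |PE| = 2.900 ✗.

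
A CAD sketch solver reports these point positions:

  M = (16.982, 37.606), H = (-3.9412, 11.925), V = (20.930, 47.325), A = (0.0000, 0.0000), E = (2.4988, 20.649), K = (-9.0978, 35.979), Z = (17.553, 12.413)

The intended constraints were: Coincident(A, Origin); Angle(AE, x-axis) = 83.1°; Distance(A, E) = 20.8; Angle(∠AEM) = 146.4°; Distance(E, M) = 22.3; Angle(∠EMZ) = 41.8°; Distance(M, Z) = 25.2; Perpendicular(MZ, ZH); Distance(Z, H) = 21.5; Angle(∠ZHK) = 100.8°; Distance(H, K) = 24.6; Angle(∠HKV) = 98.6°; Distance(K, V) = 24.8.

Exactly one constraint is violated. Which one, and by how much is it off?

Distance(K, V) = 24.8 — off by 7.30.

A = (0.00, 0.00) ✓; AE at 83.10° ✓; |AE| = 20.80 ✓; ∠AEM = 146.4° ✓; |EM| = 22.30 ✓; ∠EMZ = 41.80° ✓; |MZ| = 25.20 ✓; ∠(MZ, ZH) = 90.00° ✓; |ZH| = 21.50 ✓; ∠ZHK = 100.8° ✓; |HK| = 24.60 ✓; ∠HKV = 98.60° ✓; |KV| = 32.10 ✗.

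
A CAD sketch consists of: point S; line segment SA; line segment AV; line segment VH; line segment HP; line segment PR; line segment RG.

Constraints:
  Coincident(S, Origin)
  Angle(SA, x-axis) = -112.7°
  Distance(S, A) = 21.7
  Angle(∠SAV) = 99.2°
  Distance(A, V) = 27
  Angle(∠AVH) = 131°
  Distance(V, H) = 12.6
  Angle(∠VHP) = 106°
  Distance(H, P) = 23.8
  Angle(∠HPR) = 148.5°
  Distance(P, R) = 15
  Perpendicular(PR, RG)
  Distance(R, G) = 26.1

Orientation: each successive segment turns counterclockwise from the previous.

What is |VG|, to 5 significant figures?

31.962

∠HPR = 148.5° gives PR at 122.60° from the x-axis; with |PR| = 15.0, R = (18.053, 5.8504). PR ⟂ RG, so RG runs at -147.40°; with |RG| = 26.1, G = (-3.9354, -8.2115). Then |VG| = |G − V| = 31.962.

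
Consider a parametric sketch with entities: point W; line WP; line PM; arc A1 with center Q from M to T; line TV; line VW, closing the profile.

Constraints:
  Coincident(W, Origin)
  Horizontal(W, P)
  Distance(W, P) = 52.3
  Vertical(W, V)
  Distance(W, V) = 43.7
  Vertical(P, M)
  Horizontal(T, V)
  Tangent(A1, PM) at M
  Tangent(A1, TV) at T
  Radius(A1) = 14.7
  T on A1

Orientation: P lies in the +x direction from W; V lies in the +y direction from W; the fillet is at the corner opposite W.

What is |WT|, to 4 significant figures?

57.65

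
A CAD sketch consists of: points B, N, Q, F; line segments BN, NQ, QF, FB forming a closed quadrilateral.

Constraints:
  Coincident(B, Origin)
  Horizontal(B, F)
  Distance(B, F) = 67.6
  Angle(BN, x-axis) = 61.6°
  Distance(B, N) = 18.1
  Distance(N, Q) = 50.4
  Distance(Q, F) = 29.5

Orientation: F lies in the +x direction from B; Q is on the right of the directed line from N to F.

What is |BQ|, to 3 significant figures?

48.8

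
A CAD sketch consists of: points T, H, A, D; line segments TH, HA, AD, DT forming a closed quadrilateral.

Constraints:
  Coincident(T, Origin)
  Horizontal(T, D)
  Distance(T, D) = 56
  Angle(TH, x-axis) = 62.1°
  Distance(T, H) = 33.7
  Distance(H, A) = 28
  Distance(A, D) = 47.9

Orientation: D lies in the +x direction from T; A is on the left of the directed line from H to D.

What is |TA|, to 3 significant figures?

59.7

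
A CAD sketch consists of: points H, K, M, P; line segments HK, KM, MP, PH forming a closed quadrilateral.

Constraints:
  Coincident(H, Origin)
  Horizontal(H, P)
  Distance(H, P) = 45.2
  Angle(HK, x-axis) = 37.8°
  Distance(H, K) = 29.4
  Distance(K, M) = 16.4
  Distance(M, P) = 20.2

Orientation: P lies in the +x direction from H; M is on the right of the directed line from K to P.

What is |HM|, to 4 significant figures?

25.13

Checks: |KM| = 16.40 ✓; |MP| = 20.20 ✓.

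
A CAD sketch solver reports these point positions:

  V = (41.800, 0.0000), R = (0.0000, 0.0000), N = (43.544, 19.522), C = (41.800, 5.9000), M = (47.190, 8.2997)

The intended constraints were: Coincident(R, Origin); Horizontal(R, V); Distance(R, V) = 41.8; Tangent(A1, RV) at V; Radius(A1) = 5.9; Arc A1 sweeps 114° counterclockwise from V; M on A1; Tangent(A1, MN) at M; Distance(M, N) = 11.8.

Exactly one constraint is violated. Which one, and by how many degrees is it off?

Tangent(A1, MN) at M — off by 6.00°.

R = (0.00, 0.00) ✓; R.y = 0.00, V.y = 0.00 ✓; |RV| = 41.80 ✓; ∠(CV, VR) = 90.00° ✓; |CV| = 5.900 ✓; bearing(C→M) − bearing(C→V) = 114.0° ✓; |CM| = 5.900 ✓; ∠(CM, MN) = 96.00° ✗; |MN| = 11.80 ✓.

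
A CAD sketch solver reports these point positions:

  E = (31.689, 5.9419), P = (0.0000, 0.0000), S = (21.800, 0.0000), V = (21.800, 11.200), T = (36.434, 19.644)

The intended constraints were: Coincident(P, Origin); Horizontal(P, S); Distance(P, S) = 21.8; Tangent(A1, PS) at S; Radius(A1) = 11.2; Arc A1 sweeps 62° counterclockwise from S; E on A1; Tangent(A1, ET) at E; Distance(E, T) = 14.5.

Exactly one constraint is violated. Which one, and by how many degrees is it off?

Tangent(A1, ET) at E — off by 8.90°.

P = (0.00, 0.00) ✓; P.y = 0.00, S.y = 0.00 ✓; |PS| = 21.80 ✓; ∠(VS, SP) = 90.00° ✓; |VS| = 11.20 ✓; bearing(V→E) − bearing(V→S) = 62.00° ✓; |VE| = 11.20 ✓; ∠(VE, ET) = 81.10° ✗; |ET| = 14.50 ✓.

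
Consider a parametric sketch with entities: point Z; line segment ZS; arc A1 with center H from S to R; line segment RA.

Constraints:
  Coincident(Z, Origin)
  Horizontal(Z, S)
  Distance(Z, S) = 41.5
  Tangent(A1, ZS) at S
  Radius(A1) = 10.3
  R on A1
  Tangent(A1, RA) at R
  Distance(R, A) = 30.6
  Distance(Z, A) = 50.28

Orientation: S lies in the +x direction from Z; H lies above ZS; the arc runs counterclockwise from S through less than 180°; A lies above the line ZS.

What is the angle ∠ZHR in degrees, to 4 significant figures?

154.3°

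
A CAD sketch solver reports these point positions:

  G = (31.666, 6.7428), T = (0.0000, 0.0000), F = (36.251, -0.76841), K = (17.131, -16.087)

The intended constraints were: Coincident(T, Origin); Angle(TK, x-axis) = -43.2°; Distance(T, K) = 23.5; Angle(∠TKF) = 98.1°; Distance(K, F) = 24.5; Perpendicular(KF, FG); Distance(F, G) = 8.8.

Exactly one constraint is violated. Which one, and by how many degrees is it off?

Perpendicular(KF, FG) — off by 7.30°.

T = (0.00, 0.00) ✓; TK at -43.20° ✓; |TK| = 23.50 ✓; ∠TKF = 98.10° ✓; |KF| = 24.50 ✓; ∠(KF, FG) = 82.70° ✗; |FG| = 8.800 ✓.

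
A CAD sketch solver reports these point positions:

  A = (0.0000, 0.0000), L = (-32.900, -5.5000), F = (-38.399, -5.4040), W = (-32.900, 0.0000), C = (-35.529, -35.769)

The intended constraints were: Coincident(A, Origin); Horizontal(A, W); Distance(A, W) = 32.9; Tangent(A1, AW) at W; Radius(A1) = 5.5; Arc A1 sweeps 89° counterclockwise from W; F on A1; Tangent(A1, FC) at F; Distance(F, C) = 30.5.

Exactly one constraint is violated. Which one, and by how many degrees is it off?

Tangent(A1, FC) at F — off by 6.40°.

A = (0.00, 0.00) ✓; A.y = 0.00, W.y = 0.00 ✓; |AW| = 32.90 ✓; ∠(LW, WA) = 90.00° ✓; |LW| = 5.500 ✓; bearing(L→F) − bearing(L→W) = 89.00° ✓; |LF| = 5.500 ✓; ∠(LF, FC) = 83.60° ✗; |FC| = 30.50 ✓.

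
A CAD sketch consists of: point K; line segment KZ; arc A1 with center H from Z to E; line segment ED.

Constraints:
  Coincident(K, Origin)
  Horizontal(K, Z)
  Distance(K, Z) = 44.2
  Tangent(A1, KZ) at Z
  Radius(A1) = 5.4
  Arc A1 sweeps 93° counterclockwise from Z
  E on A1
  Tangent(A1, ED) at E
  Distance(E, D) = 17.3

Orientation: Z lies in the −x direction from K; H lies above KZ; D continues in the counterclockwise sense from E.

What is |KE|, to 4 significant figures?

39.22

K is at the origin; KZ is horizontal with |KZ| = 44.2 and Z on the −x side, so Z = (-44.20, 0.000). Since A1 is tangent to KZ there, HZ ⟂ KZ, so H = Z + (0, 5.4) = (-44.20, 5.400). On A1, Z sits at bearing -90° from H; a 93° counterclockwise sweep puts E at bearing 3°, so E = H + 5.4·(cos 3°, sin 3°) = (-38.81, 5.683). Then |KE| = |E − K| = 39.22.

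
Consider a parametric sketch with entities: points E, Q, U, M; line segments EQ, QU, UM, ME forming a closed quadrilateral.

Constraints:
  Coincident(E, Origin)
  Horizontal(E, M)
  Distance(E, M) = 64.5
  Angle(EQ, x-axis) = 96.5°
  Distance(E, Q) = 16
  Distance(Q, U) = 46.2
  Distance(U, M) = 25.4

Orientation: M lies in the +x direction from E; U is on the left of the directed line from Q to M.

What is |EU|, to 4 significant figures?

47.02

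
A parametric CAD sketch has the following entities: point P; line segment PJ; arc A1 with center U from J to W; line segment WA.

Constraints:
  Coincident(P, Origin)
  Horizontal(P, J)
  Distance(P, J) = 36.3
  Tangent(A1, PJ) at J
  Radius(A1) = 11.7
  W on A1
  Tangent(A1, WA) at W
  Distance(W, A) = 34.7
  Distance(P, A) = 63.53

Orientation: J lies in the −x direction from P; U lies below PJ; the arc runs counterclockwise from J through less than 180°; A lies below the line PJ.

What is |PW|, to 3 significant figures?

49.8

Checks: ∠(UJ, JP) = 90.00° ✓; |UJ| = 11.70 ✓; |UW| = 11.70 ✓; ∠(UW, WA) = 90.00° ✓; |WA| = 34.70 ✓; |PA| = 63.53 ✓.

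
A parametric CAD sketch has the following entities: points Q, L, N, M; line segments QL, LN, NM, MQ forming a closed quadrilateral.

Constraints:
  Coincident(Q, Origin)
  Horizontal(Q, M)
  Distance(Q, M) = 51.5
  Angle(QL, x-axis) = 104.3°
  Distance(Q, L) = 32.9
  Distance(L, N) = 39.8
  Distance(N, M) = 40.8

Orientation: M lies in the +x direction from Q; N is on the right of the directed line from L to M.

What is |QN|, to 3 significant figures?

11.3

Q is at the origin; QM is horizontal with |QM| = 51.5 and M in +x, so M = (51.5, 0). QL runs at 104.3° with |QL| = 32.9, so L = (-8.13, 31.9). N is determined by |LN| = 39.8 and |NM| = 40.8 together: it lies at the intersection of circle(L, 39.8) and circle(M, 40.8). With |LM| = 67.6, the foot of the radical line on LM is 33.2 from L and the perpendicular offset is √(39.8² − 33.2²) = 21.9. Taking the right-of-LM solution: N = (10.8, -3.12).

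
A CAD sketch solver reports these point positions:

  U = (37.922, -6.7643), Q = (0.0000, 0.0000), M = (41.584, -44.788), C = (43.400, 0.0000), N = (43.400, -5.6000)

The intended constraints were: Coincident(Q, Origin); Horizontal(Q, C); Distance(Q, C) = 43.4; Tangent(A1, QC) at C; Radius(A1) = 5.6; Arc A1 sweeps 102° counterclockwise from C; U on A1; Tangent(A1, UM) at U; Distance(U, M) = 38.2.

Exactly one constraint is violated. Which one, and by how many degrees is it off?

Tangent(A1, UM) at U — off by 6.50°.

Q = (0.00, 0.00) ✓; Q.y = 0.00, C.y = 0.00 ✓; |QC| = 43.40 ✓; ∠(NC, CQ) = 90.00° ✓; |NC| = 5.600 ✓; bearing(N→U) − bearing(N→C) = 102.0° ✓; |NU| = 5.600 ✓; ∠(NU, UM) = 96.50° ✗; |UM| = 38.20 ✓.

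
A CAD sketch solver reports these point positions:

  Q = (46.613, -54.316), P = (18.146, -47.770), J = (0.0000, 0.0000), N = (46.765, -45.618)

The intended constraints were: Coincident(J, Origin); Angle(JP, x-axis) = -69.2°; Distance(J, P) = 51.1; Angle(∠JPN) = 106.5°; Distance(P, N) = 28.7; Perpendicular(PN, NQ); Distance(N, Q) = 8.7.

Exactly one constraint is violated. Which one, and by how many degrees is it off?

Perpendicular(PN, NQ) — off by 5.30°.

J = (0.00, 0.00) ✓; JP at -69.20° ✓; |JP| = 51.10 ✓; ∠JPN = 106.5° ✓; |PN| = 28.70 ✓; ∠(PN, NQ) = 95.30° ✗; |NQ| = 8.699 ✓.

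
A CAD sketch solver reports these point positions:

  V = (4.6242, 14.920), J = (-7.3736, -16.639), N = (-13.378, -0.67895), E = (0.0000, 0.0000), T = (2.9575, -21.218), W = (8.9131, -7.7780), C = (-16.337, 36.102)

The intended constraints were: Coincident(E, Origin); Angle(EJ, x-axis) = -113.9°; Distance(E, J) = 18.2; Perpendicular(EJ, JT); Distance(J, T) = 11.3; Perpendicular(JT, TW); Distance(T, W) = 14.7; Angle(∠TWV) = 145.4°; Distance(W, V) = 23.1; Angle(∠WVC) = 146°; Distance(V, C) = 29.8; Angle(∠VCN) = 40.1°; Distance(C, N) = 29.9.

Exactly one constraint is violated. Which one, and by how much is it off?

Distance(C, N) = 29.9 — off by 7.00.

E = (0.00, 0.00) ✓; EJ at -113.9° ✓; |EJ| = 18.20 ✓; ∠(EJ, JT) = 90.00° ✓; |JT| = 11.30 ✓; ∠(JT, TW) = 90.00° ✓; |TW| = 14.70 ✓; ∠TWV = 145.4° ✓; |WV| = 23.10 ✓; ∠WVC = 146.0° ✓; |VC| = 29.80 ✓; ∠VCN = 40.10° ✓; |CN| = 36.90 ✗.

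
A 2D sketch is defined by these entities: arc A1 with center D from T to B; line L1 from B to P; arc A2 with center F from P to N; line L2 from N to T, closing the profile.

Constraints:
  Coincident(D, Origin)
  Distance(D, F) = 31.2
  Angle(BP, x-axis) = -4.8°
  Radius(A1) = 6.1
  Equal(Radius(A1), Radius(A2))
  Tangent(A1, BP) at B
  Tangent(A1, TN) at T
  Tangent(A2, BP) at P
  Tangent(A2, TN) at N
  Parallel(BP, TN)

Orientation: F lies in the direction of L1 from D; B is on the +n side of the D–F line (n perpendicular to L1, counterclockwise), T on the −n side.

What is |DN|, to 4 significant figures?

31.79

Tangency of A1 to both parallel lines with radius 6.1 puts B and T at D ± 6.1·n: B = (0.5104, 6.079), T = (-0.5104, -6.079). Equal radii place P and N the same way about F: P = F + 6.1·n = (31.60, 3.468), N = F − 6.1·n = (30.58, -8.689). Then |DN| = |N − D| = 31.79.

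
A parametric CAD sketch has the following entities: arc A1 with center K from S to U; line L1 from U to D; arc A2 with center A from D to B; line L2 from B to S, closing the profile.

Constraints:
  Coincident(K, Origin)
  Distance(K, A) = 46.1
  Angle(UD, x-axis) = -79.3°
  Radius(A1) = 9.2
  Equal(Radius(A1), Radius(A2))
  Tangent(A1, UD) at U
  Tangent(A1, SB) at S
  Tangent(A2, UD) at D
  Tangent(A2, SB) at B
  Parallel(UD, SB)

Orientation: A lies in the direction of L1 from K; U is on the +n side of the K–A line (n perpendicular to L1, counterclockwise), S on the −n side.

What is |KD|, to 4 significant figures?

47.01

Tangency of A1 to both parallel lines with radius 9.2 puts U and S at K ± 9.2·n: U = (9.040, 1.708), S = (-9.040, -1.708). Equal radii place D and B the same way about A: D = A + 9.2·n = (17.60, -43.59), B = A − 9.2·n = (-0.4808, -47.01). Then |KD| = |D − K| = 47.01.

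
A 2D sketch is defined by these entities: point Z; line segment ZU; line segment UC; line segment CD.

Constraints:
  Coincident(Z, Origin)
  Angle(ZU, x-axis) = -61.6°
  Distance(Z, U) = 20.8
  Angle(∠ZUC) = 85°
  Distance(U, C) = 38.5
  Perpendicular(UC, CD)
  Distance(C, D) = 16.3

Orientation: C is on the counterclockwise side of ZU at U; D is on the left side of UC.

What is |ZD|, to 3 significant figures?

37.0

∠ZUC = 85.0°, so UC runs at -61.6° + (180° − 85.0°) = 33.4° from the x-axis; with |UC| = 38.5, C = U + 38.5·(cos 33.4°, sin 33.4°) = (42.0, 2.90). UC is perpendicular to CD; with |CD| = 16.3 on the left of UC, D = C + 16.3·(-0.550, 0.835) = (33.1, 16.5). Then |ZD| = |D − Z| = 37.0.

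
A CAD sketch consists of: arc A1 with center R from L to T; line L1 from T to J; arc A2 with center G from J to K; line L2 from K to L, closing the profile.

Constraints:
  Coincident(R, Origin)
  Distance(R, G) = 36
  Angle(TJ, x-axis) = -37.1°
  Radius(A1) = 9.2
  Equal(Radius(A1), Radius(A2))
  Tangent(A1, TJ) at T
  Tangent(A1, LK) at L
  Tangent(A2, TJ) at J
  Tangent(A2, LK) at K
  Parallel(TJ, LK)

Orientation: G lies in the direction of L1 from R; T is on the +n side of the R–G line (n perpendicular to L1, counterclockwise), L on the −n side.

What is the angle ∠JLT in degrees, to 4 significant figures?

62.93°

The slot axis is L1's direction at -37.1°, so u = (cos -37.1°, sin -37.1°) = (0.7976, -0.6032) and n = (−sin -37.1°, cos -37.1°) = (0.6032, 0.7976). R is at the origin and G lies 36.0 along u from R, so G = 36.0·u = (28.71, -21.72). Tangency of A1 to both parallel lines with radius 9.2 puts T and L at R ± 9.2·n: T = (5.550, 7.338), L = (-5.550, -7.338). Equal radii place J and K the same way about G: J = G + 9.2·n = (34.26, -14.38), K = G − 9.2·n = (23.16, -29.05). Then cos ∠JLT = LJ·LT / (|LJ||LT|), giving 62.93°.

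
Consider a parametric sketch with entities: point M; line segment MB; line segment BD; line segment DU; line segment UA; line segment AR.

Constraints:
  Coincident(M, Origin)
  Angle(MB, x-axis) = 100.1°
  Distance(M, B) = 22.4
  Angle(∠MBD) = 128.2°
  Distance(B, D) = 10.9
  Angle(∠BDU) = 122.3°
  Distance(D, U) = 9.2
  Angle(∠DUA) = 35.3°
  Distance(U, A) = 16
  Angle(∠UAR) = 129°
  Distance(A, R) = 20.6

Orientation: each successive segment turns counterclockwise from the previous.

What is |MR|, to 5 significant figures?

36.781

∠DUA = 35.3° gives UA at -5.7000° from the x-axis; with |UA| = 16.0, A = (-5.6219, 21.054). ∠UAR = 129.0° gives AR at 45.300° from the x-axis; with |AR| = 20.6, R = (8.8681, 35.696). Then |MR| = |R − M| = 36.781.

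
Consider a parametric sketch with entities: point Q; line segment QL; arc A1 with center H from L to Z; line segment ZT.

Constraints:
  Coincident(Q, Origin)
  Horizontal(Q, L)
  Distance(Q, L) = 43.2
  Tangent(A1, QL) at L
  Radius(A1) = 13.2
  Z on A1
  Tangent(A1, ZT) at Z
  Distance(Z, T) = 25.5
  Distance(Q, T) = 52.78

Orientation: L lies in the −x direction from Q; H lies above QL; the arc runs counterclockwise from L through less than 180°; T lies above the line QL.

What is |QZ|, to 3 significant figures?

33.8

Checks: ∠(HL, LQ) = 90.00° ✓; |HZ| = 13.20 ✓; ∠(HZ, ZT) = 90.00° ✓; |ZT| = 25.50 ✓; |QT| = 52.78 ✓.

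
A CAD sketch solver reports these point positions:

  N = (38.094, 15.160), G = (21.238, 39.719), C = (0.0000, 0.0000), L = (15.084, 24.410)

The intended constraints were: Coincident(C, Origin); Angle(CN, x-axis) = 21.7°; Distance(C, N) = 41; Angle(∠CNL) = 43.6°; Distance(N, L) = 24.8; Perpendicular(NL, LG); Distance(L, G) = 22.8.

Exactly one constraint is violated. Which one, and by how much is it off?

Distance(L, G) = 22.8 — off by 6.30.

C = (0.00, 0.00) ✓; CN at 21.70° ✓; |CN| = 41.00 ✓; ∠CNL = 43.60° ✓; |NL| = 24.80 ✓; ∠(NL, LG) = 90.00° ✓; |LG| = 16.50 ✗.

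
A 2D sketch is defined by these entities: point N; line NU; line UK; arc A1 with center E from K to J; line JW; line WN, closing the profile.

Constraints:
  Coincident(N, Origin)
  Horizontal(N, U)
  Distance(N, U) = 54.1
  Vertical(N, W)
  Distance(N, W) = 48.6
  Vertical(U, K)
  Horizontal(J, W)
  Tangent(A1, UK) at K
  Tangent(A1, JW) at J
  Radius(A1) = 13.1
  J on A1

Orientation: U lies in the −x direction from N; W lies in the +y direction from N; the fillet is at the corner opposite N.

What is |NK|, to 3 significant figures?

64.7

N is at the origin; NU is horizontal with |NU| = 54.1 and U on the −x side, so U = (-54.1, 0.00). N and W share the same x with |NW| = 48.6 and W on the +y side, so W = (0.00, 48.6). The virtual corner opposite N is at (-54.1, 48.6). The tangent condition forces EK to be normal to UK and tangency of A1 to JW means the radius EJ is perpendicular to JW, with radius 13.1, so the center E sits 13.1 in from both sides at E = (-41.0, 35.5). That places the tangent points at K = (-54.1, 35.5) on UK and J = (-41.0, 48.6) on JW. Then |NK| = |K − N| = 64.7.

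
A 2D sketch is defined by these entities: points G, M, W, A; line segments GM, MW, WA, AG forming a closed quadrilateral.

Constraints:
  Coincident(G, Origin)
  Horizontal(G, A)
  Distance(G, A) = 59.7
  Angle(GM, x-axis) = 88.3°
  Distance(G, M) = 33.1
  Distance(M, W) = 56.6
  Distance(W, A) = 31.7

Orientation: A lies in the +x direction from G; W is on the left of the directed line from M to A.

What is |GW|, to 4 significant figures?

65.68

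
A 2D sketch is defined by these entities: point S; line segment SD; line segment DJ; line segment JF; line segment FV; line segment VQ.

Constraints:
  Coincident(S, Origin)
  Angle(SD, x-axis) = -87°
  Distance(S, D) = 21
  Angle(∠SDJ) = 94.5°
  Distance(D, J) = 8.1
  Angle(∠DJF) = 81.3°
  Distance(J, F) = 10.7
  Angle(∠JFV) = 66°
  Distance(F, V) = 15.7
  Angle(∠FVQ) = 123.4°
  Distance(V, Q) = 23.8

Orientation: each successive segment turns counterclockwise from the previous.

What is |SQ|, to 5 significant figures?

42.976

∠JFV = 66.0° gives FV at -148.80° from the x-axis; with |FV| = 15.7, V = (-5.5740, -18.701). ∠FVQ = 123.4° gives VQ at -92.200° from the x-axis; with |VQ| = 23.8, Q = (-6.4876, -42.483). Then |SQ| = |Q − S| = 42.976.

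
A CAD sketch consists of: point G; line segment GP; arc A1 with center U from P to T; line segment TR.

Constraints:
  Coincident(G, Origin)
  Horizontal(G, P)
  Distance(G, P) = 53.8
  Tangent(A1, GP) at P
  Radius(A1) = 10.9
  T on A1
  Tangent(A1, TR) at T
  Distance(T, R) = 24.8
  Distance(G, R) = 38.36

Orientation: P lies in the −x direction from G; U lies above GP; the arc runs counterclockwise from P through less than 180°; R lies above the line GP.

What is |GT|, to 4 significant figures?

45.37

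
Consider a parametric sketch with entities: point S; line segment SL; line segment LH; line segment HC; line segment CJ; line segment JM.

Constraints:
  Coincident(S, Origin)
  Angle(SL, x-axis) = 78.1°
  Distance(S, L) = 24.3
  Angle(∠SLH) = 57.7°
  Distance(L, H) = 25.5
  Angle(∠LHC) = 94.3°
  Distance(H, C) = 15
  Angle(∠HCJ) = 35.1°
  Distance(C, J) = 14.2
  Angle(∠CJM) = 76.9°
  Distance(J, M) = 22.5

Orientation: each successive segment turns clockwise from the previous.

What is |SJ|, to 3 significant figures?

17.2

∠LHC = 94.3° gives HC at -130° from the x-axis; with |HC| = 15.0, C = (13.7, -5.51). ∠HCJ = 35.1° gives CJ at 85.2° from the x-axis; with |CJ| = 14.2, J = (14.9, 8.64). Then |SJ| = |J − S| = 17.2.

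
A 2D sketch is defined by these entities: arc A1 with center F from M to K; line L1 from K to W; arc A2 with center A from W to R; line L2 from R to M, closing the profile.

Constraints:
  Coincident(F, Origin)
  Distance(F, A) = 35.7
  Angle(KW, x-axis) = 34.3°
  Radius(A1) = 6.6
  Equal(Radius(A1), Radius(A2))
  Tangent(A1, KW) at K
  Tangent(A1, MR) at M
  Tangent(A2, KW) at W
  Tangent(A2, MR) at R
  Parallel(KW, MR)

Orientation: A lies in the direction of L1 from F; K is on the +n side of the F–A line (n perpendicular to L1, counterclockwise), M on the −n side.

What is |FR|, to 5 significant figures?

36.305

Tangency of A1 to both parallel lines with radius 6.6 puts K and M at F ± 6.6·n: K = (-3.7193, 5.4522), M = (3.7193, -5.4522). Equal radii place W and R the same way about A: W = A + 6.6·n = (25.772, 25.570), R = A − 6.6·n = (33.211, 14.666). Then |FR| = |R − F| = 36.305.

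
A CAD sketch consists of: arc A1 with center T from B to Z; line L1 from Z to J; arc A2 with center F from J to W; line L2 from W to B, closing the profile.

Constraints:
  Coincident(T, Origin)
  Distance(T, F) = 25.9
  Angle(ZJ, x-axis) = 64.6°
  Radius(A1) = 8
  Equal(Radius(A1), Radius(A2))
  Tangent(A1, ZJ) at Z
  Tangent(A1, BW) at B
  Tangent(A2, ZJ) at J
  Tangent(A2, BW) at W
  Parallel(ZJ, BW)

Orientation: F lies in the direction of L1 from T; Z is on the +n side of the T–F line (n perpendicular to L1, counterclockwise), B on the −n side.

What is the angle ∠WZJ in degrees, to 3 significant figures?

31.7°

Tangency of A1 to both parallel lines with radius 8.0 puts Z and B at T ± 8.0·n: Z = (-7.23, 3.43), B = (7.23, -3.43). Equal radii place J and W the same way about F: J = F + 8.0·n = (3.88, 26.8), W = F − 8.0·n = (18.3, 20.0). Then cos ∠WZJ = ZW·ZJ / (|ZW||ZJ|), giving 31.7°.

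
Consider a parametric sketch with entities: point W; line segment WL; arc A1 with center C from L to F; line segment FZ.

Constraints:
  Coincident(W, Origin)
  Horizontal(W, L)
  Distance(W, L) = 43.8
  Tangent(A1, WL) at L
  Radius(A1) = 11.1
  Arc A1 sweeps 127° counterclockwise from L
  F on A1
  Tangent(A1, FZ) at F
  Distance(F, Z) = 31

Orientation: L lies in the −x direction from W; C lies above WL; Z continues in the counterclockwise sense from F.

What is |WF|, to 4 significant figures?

39.20

W is at the origin; W and L share the same y with |WL| = 43.8 and L on the −x side, so L = (-43.80, 0.000). A1 meets WL tangentially, so CL is at right angles to WL, so C = L + (0, 11.1) = (-43.80, 11.10). On A1, L sits at bearing -90° from C; a 127° counterclockwise sweep puts F at bearing 37°, so F = C + 11.1·(cos 37°, sin 37°) = (-34.94, 17.78). Then |WF| = |F − W| = 39.20.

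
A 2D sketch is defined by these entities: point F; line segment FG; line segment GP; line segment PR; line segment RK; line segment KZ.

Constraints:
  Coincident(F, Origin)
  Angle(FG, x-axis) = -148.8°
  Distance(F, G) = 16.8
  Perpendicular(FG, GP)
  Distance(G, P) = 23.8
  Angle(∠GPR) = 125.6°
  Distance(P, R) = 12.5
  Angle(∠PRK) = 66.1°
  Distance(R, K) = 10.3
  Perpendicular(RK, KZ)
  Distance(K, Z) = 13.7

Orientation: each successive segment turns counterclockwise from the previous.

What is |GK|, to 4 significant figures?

24.30

∠GPR = 125.6° gives PR at -4.400° from the x-axis; with |PR| = 12.5, R = (10.42, -30.02). ∠PRK = 66.1° gives RK at 109.5° from the x-axis; with |RK| = 10.3, K = (6.984, -20.31). Then |GK| = |K − G| = 24.30.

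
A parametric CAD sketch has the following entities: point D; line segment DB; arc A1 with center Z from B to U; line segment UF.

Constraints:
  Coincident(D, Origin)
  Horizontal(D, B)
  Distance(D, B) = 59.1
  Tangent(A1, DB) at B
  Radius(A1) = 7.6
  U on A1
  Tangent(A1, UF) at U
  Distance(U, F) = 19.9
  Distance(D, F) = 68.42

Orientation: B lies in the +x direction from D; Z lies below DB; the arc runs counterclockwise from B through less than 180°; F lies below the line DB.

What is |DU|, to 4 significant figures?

53.66

Checks: |ZU| = 7.600 ✓; ∠(ZU, UF) = 90.00° ✓; |UF| = 19.90 ✓; |DF| = 68.42 ✓.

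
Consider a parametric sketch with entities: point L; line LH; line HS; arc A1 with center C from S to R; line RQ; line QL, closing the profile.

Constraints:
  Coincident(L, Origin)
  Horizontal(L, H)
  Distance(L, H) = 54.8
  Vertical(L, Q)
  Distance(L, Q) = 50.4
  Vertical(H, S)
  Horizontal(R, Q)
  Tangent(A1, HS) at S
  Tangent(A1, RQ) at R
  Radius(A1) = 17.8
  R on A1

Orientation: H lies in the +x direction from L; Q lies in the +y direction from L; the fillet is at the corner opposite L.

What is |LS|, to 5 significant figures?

63.764

The virtual corner opposite L is at (54.800, 50.400). The tangent condition forces CS to be normal to HS and A1 meets RQ tangentially, so CR is at right angles to RQ, with radius 17.8, so the center C sits 17.8 in from both sides at C = (37.000, 32.600). That places the tangent points at S = (54.800, 32.600) on HS and R = (37.000, 50.400) on RQ. Then |LS| = |S − L| = 63.764.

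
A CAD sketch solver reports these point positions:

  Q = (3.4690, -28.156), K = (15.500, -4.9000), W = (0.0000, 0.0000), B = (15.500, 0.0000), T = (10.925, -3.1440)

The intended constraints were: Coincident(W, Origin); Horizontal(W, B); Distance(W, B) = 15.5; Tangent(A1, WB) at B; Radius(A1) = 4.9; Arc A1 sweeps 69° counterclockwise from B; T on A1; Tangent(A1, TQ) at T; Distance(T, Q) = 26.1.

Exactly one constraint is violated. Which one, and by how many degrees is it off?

Tangent(A1, TQ) at T — off by 4.40°.

W = (0.00, 0.00) ✓; W.y = 0.00, B.y = 0.00 ✓; |WB| = 15.50 ✓; ∠(KB, BW) = 90.00° ✓; |KB| = 4.900 ✓; bearing(K→T) − bearing(K→B) = 69.00° ✓; |KT| = 4.900 ✓; ∠(KT, TQ) = 85.60° ✗; |TQ| = 26.10 ✓.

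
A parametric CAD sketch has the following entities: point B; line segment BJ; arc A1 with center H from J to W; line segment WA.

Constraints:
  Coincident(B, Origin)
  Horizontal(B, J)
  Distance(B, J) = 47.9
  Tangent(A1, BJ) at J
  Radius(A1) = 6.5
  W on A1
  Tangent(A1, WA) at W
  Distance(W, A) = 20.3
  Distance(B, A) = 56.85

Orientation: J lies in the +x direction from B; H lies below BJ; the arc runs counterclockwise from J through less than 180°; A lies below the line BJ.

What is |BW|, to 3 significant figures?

42.8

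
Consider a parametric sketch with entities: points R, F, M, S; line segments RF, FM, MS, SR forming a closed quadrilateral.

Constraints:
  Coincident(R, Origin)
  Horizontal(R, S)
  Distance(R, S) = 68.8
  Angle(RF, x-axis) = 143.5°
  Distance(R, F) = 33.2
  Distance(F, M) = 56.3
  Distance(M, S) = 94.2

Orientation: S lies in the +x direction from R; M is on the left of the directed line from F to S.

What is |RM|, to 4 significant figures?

67.59

R is at the origin; R and S share the same y with |RS| = 68.8 and S in +x, so S = (68.8, 0). RF runs at 143.5° with |RF| = 33.2, so F = (-26.69, 19.75). M is determined by |FM| = 56.3 and |MS| = 94.2 together: it lies at the intersection of circle(F, 56.3) and circle(S, 94.2). With |FS| = 97.51, the foot of the radical line on FS is 19.51 from F and the perpendicular offset is √(56.3² − 19.51²) = 52.81. Taking the left-of-FS solution: M = (3.110, 67.52).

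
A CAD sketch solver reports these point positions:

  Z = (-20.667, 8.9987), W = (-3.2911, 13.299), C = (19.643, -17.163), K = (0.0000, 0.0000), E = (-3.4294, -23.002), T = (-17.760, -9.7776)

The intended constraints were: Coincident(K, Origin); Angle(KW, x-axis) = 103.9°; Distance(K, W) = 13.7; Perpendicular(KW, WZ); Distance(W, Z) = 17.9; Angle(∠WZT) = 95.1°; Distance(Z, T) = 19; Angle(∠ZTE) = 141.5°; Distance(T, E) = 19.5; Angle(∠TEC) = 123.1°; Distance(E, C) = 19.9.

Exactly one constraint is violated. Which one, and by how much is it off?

Distance(E, C) = 19.9 — off by 3.90.

K = (0.00, 0.00) ✓; KW at 103.9° ✓; |KW| = 13.70 ✓; ∠(KW, WZ) = 90.00° ✓; |WZ| = 17.90 ✓; ∠WZT = 95.10° ✓; |ZT| = 19.00 ✓; ∠ZTE = 141.5° ✓; |TE| = 19.50 ✓; ∠TEC = 123.1° ✓; |EC| = 23.80 ✗.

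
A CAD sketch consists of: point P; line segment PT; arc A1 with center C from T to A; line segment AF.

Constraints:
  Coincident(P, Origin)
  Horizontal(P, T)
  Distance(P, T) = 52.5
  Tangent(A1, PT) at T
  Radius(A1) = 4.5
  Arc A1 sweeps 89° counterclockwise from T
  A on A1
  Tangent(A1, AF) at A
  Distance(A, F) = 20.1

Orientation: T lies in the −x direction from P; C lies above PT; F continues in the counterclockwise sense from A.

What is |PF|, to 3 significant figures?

53.6

P is at the origin; PT is horizontal with |PT| = 52.5 and T on the −x side, so T = (-52.5, 0.00). Tangency of A1 to PT means the radius CT is perpendicular to PT, so C = T + (0, 4.5) = (-52.5, 4.50). On A1, T sits at bearing -90° from C; an 89° counterclockwise sweep puts A at bearing -1°, so A = C + 4.5·(cos -1°, sin -1°) = (-48.0, 4.42). Since A1 is tangent to AF there, CA ⟂ AF, so AF runs along (−sin -1°, cos -1°); with |AF| = 20.1, F = (-47.6, 24.5). Then |PF| = |F − P| = 53.6.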